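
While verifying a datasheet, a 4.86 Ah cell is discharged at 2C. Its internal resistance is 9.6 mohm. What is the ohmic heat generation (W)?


Convert: R = 9.6 mohm = 0.0096 ohm
Step 1: I = C_rate * capacity = 2 * 4.86 = 9.72 A
Step 2: Q = I^2 * R = 9.72^2 * 0.0096 = 94.478 * 0.0096 = 0.9070 W

0.9070 W


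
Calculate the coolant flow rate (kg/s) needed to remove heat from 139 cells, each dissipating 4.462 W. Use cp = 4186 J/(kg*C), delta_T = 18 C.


Step 1: Total heat Q = 139 * 4.462 W = 620.22 W
Step 2: denom = cp * dT = 4186 * 18 = 75348
Step 3: m_dot = 620.22 / 75348 = 0.008231 kg/s

0.008231 kg/s


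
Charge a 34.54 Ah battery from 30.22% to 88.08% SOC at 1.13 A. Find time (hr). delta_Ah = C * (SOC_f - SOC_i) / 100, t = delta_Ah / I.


delta_Ah = 34.54 * (88.08 - 30.22) / 100 = 19.985 Ah
t = delta_Ah / I = 19.985 / 1.13 = 17.69 hr

17.69 hr


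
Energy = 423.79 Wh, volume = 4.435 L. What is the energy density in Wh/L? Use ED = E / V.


ED = E / V = 423.79 / 4.435 = 95.56 Wh/L

95.56 Wh/L


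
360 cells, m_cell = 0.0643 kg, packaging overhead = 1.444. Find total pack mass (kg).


Cell mass sum = 360 * 0.0643 = 23.148 kg
With overhead 1.444: m_pack = 23.148 * 1.444 = 33.43 kg

33.43 kg


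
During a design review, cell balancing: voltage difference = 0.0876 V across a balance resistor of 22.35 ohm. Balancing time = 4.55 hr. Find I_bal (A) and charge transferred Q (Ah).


I_bal = dV / R = 0.0876 / 22.35 = 0.0039195 A
Q = I_bal * t = 0.0039195 * 4.55 = 0.01783 Ah

I=0.0039195 A, Q=0.01783 Ah


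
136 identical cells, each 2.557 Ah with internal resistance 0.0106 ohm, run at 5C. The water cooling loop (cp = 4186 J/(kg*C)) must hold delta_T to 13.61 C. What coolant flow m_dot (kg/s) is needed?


Step 1: I = 5 * 2.557 = 12.785 A
Step 2: Q_cell = I^2 * R = 12.785^2 * 0.0106 = 1.7326 W
Step 3: Q_total = 136 * 1.7326 = 235.63 W
Step 4: m_dot = Q_total / (cp * dT) = 235.63 / (4186 * 13.61) = 0.004136 kg/s

0.004136 kg/s


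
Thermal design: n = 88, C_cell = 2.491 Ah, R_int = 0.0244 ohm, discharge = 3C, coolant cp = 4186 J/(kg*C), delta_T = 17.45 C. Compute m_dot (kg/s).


Step 1: I = 3 * 2.491 = 7.473 A
Step 2: Q_cell = I^2 * R = 7.473^2 * 0.0244 = 1.3626 W
Step 3: Q_total = 88 * 1.3626 = 119.91 W
Step 4: m_dot = Q_total / (cp * dT) = 119.91 / (4186 * 17.45) = 0.001642 kg/s

0.001642 kg/s


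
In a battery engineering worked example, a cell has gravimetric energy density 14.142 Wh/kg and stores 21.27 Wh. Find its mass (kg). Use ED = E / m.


m = E / ED = 21.27 / 14.142 = 1.504 kg

1.504 kg


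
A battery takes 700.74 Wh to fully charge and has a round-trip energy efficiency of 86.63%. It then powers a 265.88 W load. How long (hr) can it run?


Step 1: E_discharge = eta/100 * E_charge = 86.63/100 * 700.74 = 607.05 Wh
Step 2: t = E_discharge / P = 607.05 / 265.88 = 2.283 hr

2.283 hr


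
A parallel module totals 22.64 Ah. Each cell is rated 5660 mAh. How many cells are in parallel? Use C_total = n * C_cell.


Convert: C_cell = 5660 mAh = 5.66 Ah
n = C_total / C_cell = 22.64 / 5.66 = 4

4


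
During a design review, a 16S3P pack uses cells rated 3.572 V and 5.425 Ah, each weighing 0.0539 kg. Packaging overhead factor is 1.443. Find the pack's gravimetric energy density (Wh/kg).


Step 1: V_pack = 16 * 3.572 = 57.152 V
Step 2: C_pack = 3 * 5.425 = 16.275 Ah
Step 3: E_pack = V_pack * C_pack = 57.152 * 16.275 = 930.15 Wh
Step 4: m_pack = 16 * 3 * 0.0539 * 1.443 = 3.7333 kg
Step 5: ED = E_pack / m_pack = 930.15 / 3.7333 = 249.1 Wh/kg

249.1 Wh/kg


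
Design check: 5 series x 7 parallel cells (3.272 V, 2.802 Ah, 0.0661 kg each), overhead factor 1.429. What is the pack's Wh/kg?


Step 1: V_pack = 5 * 3.272 = 16.36 V
Step 2: C_pack = 7 * 2.802 = 19.614 Ah
Step 3: E_pack = V_pack * C_pack = 16.36 * 19.614 = 320.89 Wh
Step 4: m_pack = 5 * 7 * 0.0661 * 1.429 = 3.306 kg
Step 5: ED = E_pack / m_pack = 320.89 / 3.306 = 97.06 Wh/kg

97.06 Wh/kg


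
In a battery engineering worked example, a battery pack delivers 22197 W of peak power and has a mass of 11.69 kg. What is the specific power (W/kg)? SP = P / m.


SP = P / m = 22197 / 11.69 = 1899 W/kg

1899 W/kg


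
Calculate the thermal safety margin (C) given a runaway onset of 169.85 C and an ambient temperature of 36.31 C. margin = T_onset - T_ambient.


margin = T_onset - T_ambient = 169.85 - 36.31 = 133.54 C

133.54 C


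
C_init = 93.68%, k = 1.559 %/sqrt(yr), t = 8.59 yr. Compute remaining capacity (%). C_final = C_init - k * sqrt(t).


Step 1: sqrt(8.59 yr) = 2.9309
Step 2: drop = 1.559 * 2.9309 = 4.5693
Step 3: C_final = 93.68 - 4.5693 = 89.11%

89.11%


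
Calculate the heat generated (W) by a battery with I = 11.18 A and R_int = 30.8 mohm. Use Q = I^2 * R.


Convert: R = 30.8 mohm = 0.0308 ohm
I^2 = 124.99
Q = 124.99 * 0.0308 = 3.850 W

3.850 W


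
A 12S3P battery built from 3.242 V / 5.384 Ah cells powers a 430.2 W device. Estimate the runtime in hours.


Step 1: E_pack = Ns * V_cell * Np * C_cell = 12 * 3.242 * 3 * 5.384 = 628.38 Wh
Step 2: t = E_pack / P = 628.38 / 430.2 = 1.461 hr

1.461 hr


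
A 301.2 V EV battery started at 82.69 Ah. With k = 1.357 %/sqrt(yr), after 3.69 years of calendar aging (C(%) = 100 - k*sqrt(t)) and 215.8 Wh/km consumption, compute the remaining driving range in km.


Step 1: capacity retention = 100 - 1.357 * sqrt(3.69) = 100 - 1.357 * 1.9209 = 97.393%
Step 2: C_now = 82.69 * 97.393/100 = 80.534 Ah
Step 3: E_pack = V * C_now = 301.2 * 80.534 = 24257 Wh
Step 4: range = E_pack / consumption = 24257 / 215.8 = 112.4 km

112.4 km


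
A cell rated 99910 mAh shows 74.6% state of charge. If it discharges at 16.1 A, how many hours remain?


Convert: C_total = 99910 mAh = 99.91 Ah
Step 1: remaining = SOC/100 * C_total = 74.6/100 * 99.91 = 74.533 Ah
Step 2: t = remaining / I = 74.533 / 16.1 = 4.629 hr

4.629 hr


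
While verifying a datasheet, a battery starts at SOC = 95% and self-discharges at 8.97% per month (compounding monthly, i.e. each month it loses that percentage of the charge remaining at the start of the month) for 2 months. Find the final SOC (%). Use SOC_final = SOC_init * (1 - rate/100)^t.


decay = (1 - 8.97/100)^2 = 0.82865
SOC_final = 95 * 0.82865 = 78.72%

78.72%


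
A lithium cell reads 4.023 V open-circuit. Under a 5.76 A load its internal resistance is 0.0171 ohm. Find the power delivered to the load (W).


Step 1: V_terminal = OCV - I*R = 4.023 - 5.76 * 0.0171 = 3.9245 V
Step 2: P_out = V_terminal * I = 3.9245 * 5.76 = 22.61 W

22.61 W


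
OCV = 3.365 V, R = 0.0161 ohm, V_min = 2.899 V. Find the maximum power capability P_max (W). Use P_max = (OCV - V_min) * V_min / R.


P_max = (OCV - V_min) * V_min / R = (3.365 - 2.899) * 2.899 / 0.0161 = 0.466 * 2.899 / 0.0161 = 83.91 W

83.91 W


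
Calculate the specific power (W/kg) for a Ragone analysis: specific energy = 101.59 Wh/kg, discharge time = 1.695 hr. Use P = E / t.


Specific power = 101.59 Wh/kg / 1.695 hr = 59.94 W/kg

59.94 W/kg


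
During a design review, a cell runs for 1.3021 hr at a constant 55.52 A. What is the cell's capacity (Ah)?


C = I * t = 55.52 * 1.3021 = 72.29 Ah

72.29 Ah


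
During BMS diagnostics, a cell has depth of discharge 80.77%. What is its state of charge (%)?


SOC = 100 - DOD = 100 - 80.77 = 19.23%

19.23%


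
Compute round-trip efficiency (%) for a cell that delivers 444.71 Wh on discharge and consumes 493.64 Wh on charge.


Round-trip efficiency = 444.71/493.64 * 100% = 90.09%

90.09%


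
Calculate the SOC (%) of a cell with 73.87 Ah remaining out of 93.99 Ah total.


SOC% = 73.87 / 93.99 * 100 = 78.59%

78.59%


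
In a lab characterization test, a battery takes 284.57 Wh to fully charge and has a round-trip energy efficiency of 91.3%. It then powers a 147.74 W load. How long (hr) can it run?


Step 1: E_discharge = eta/100 * E_charge = 91.3/100 * 284.57 = 259.81 Wh
Step 2: t = E_discharge / P = 259.81 / 147.74 = 1.759 hr

1.759 hr


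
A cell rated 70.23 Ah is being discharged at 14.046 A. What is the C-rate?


C_rate = I / capacity = 14.046 / 70.23 = 0.2C

0.2C


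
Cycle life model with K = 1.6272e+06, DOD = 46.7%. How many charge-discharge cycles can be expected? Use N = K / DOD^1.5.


Step 1: DOD^1.5 = 46.7^1.5 = 319.14
Step 2: N = 1.6272e+06 / 319.14 = 5099 cycles

5099 cycles


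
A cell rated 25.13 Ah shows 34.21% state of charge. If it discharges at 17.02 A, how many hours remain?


Step 1: remaining = SOC/100 * C_total = 34.21/100 * 25.13 = 8.597 Ah
Step 2: t = remaining / I = 8.597 / 17.02 = 0.5051 hr

0.5051 hr


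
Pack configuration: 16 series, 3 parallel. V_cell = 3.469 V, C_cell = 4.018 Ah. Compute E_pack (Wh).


E = Ns * Vcell * Np * Ccell = 16 * 3.469 * 3 * 4.018 = 669.0 Wh

669.0 Wh


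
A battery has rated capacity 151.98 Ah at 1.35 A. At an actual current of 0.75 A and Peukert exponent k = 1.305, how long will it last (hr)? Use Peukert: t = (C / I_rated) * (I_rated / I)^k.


t_rated = C / I_rated = 151.98 / 1.35 = 112.58 hr
(I_rated/I)^k = (1.8)^1.305 = 2.1534
t = t_rated * (I_rated/I)^k = 112.58 * 2.1534 = 242.4 hr

242.4 hr


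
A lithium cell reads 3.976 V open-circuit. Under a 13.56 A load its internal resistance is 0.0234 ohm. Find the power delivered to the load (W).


Step 1: V_terminal = OCV - I*R = 3.976 - 13.56 * 0.0234 = 3.6587 V
Step 2: P_out = V_terminal * I = 3.6587 * 13.56 = 49.61 W

49.61 W


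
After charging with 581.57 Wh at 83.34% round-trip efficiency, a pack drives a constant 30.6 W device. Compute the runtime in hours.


Step 1: E_discharge = eta/100 * E_charge = 83.34/100 * 581.57 = 484.68 Wh
Step 2: t = E_discharge / P = 484.68 / 30.6 = 15.84 hr

15.84 hr


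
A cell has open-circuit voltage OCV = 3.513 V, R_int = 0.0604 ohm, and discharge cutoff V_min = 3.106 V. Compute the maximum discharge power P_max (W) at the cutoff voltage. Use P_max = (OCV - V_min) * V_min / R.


dV = OCV - V_min = 0.407 V (so I_max = dV / R)
P_max = dV * V_min / R = 0.407 * 3.106 / 0.0604 = 20.93 W

20.93 W


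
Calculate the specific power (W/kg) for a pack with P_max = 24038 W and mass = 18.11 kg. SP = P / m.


SP = P / m = 24038 / 18.11 = 1327 W/kg

1327 W/kg


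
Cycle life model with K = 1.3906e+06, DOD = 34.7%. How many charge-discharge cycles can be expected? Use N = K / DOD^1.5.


Step 1: DOD^1.5 = 34.7^1.5 = 204.41
Step 2: N = 1.3906e+06 / 204.41 = 6803 cycles

6803 cycles


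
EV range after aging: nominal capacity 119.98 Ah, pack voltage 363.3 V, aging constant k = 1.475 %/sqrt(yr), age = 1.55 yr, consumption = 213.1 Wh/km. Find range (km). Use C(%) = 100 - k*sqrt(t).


Step 1: capacity retention = 100 - 1.475 * sqrt(1.55) = 100 - 1.475 * 1.245 = 98.164%
Step 2: C_now = 119.98 * 98.164/100 = 117.78 Ah
Step 3: E_pack = V * C_now = 363.3 * 117.78 = 42789 Wh
Step 4: range = E_pack / consumption = 42789 / 213.1 = 200.8 km

200.8 km


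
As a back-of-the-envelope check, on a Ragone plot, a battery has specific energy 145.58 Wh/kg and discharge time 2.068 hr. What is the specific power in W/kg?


P_specific = E / t = 145.58 / 2.068 = 70.40 W/kg

70.40 W/kg


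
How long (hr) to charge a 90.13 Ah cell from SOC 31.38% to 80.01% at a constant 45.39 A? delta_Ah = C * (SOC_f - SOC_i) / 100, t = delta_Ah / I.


delta_Ah = 90.13 * (80.01 - 31.38) / 100 = 43.83 Ah
t = delta_Ah / I = 43.83 / 45.39 = 0.9656 hr

0.9656 hr


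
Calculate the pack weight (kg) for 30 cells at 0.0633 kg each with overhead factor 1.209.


Cell mass sum = 30 * 0.0633 = 1.899 kg
With overhead 1.209: m_pack = 1.899 * 1.209 = 2.296 kg

2.296 kg


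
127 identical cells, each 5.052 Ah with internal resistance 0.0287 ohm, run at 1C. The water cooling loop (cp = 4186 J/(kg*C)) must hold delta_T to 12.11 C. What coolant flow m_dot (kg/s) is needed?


Step 1: I = 1 * 5.052 = 5.052 A
Step 2: Q_cell = I^2 * R = 5.052^2 * 0.0287 = 0.7325 W
Step 3: Q_total = 127 * 0.7325 = 93.028 W
Step 4: m_dot = Q_total / (cp * dT) = 93.028 / (4186 * 12.11) = 0.001835 kg/s

0.001835 kg/s


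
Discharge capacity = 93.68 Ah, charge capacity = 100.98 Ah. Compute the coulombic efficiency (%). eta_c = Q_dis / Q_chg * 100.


Coulombic efficiency = 93.68/100.98 * 100% = 92.77%

92.77%


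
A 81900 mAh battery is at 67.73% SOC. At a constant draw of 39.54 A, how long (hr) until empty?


Convert: C_total = 81900 mAh = 81.9 Ah
Step 1: remaining = SOC/100 * C_total = 67.73/100 * 81.9 = 55.471 Ah
Step 2: t = remaining / I = 55.471 / 39.54 = 1.403 hr

1.403 hr


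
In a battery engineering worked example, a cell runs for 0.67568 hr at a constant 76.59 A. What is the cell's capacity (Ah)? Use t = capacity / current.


C = I * t = 76.59 * 0.67568 = 51.75 Ah

51.75 Ah


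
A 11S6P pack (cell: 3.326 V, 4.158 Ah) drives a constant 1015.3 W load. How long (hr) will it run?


Step 1: E_pack = Ns * V_cell * Np * C_cell = 11 * 3.326 * 6 * 4.158 = 912.75 Wh
Step 2: t = E_pack / P = 912.75 / 1015.3 = 0.8990 hr

0.8990 hr


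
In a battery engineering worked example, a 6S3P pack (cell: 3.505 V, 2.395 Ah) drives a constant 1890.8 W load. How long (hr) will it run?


Step 1: E_pack = Ns * V_cell * Np * C_cell = 6 * 3.505 * 3 * 2.395 = 151.1 Wh
Step 2: t = E_pack / P = 151.1 / 1890.8 = 0.07991 hr

0.07991 hr


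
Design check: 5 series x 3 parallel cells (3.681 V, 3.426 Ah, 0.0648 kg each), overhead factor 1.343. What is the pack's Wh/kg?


Step 1: V_pack = 5 * 3.681 = 18.405 V
Step 2: C_pack = 3 * 3.426 = 10.278 Ah
Step 3: E_pack = V_pack * C_pack = 18.405 * 10.278 = 189.17 Wh
Step 4: m_pack = 5 * 3 * 0.0648 * 1.343 = 1.3054 kg
Step 5: ED = E_pack / m_pack = 189.17 / 1.3054 = 144.9 Wh/kg

144.9 Wh/kg


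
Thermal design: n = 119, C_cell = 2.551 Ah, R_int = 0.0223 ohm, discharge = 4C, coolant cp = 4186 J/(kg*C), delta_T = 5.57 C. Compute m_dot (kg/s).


Step 1: I = 4 * 2.551 = 10.204 A
Step 2: Q_cell = I^2 * R = 10.204^2 * 0.0223 = 2.3219 W
Step 3: Q_total = 119 * 2.3219 = 276.31 W
Step 4: m_dot = Q_total / (cp * dT) = 276.31 / (4186 * 5.57) = 0.01185 kg/s

0.01185 kg/s


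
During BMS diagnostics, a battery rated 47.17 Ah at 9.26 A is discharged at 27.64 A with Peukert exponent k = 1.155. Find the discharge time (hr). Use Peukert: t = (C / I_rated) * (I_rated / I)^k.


Step 1: t_rated = C / I_rated = 47.17 / 9.26 = 5.094 hr
Step 2: ratio = 9.26 / 27.64 = 0.33502
Step 3: ratio^k = 0.33502^1.155 = 0.28279
Step 4: t = t_rated * ratio^k = 5.094 * 0.28279 = 1.441 hr

1.441 hr


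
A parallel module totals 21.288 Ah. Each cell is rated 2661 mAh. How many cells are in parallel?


Convert: C_cell = 2661 mAh = 2.661 Ah
n = C_total / C_cell = 21.288 / 2.661 = 8

8


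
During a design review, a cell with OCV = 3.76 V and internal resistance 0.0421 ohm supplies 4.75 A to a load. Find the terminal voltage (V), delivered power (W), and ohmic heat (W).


Step 1: V_terminal = OCV - I*R = 3.76 - 4.75 * 0.0421 = 3.56 V
Step 2: P_out = V_terminal * I = 3.56 * 4.75 = 16.91 W
Step 3: Q = I^2 * R = 4.75^2 * 0.0421 = 0.9499 W

V=3.56 V, P=16.91 W, Q=0.9499 W


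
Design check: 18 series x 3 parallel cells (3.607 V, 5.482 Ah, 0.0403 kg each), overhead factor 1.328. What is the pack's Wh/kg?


Step 1: V_pack = 18 * 3.607 = 64.926 V
Step 2: C_pack = 3 * 5.482 = 16.446 Ah
Step 3: E_pack = V_pack * C_pack = 64.926 * 16.446 = 1067.8 Wh
Step 4: m_pack = 18 * 3 * 0.0403 * 1.328 = 2.89 kg
Step 5: ED = E_pack / m_pack = 1067.8 / 2.89 = 369.5 Wh/kg

369.5 Wh/kg


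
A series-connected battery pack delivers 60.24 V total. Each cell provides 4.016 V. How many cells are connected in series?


n = V_pack / V_cell = 60.24 / 4.016 = 15

15


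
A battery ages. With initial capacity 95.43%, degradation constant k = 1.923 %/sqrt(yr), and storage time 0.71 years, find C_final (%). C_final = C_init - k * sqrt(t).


Step 1: sqrt(0.71 yr) = 0.84261
Step 2: drop = 1.923 * 0.84261 = 1.6203
Step 3: C_final = 95.43 - 1.6203 = 93.81%

93.81%


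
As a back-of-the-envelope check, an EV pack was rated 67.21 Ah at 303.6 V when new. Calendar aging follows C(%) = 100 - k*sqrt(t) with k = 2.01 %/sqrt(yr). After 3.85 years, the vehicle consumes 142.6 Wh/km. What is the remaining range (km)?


Step 1: capacity retention = 100 - 2.01 * sqrt(3.85) = 100 - 2.01 * 1.9621 = 96.056%
Step 2: C_now = 67.21 * 96.056/100 = 64.559 Ah
Step 3: E_pack = V * C_now = 303.6 * 64.559 = 19600 Wh
Step 4: range = E_pack / consumption = 19600 / 142.6 = 137.4 km

137.4 km


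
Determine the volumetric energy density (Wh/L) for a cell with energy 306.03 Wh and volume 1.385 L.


Volumetric ED = 306.03 Wh / 1.385 L = 221.0 Wh/L

221.0 Wh/L


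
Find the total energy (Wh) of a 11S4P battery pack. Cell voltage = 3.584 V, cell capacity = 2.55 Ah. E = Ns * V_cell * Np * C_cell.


V_pack = 11 * 3.584 = 39.424 V
C_pack = 4 * 2.55 = 10.2 Ah
E = V_pack * C_pack = 39.424 * 10.2 = 402.1 Wh

402.1 Wh


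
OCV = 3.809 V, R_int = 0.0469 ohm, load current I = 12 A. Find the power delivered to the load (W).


Step 1: V_terminal = OCV - I*R = 3.809 - 12 * 0.0469 = 3.2462 V
Step 2: P_out = V_terminal * I = 3.2462 * 12 = 38.95 W

38.95 W


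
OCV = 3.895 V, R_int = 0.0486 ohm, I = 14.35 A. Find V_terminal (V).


IR drop = 14.35 * 0.0486 = 0.69741 V
V = 3.895 - 0.69741 = 3.198 V

3.198 V


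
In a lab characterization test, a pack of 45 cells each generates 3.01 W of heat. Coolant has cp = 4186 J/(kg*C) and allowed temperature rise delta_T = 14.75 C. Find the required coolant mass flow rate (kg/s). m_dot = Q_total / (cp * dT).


Q_total = 45 * 3.01 = 135.45 W
m_dot = Q_total / (cp * dT) = 135.45 / (4186 * 14.75) = 0.002194 kg/s

0.002194 kg/s


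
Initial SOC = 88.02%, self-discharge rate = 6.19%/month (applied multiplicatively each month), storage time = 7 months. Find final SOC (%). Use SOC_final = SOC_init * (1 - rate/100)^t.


Monthly retention factor = 1 - 6.19/100 = 0.9381
Over 7 months: factor^7 = 0.63936
SOC_final = 88.02 * 0.63936 = 56.28%

56.28%


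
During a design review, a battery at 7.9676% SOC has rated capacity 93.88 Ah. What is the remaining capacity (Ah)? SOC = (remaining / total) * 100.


remaining = SOC / 100 * total = 7.9676 / 100 * 93.88 = 7.480 Ah

7.480 Ah


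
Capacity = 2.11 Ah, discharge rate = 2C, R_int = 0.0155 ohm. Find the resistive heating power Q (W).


Step 1: I = C_rate * capacity = 2 * 2.11 = 4.22 A
Step 2: Q = I^2 * R = 4.22^2 * 0.0155 = 17.808 * 0.0155 = 0.2760 W

0.2760 W


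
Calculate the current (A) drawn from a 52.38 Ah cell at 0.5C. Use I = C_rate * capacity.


At 0.5C: I = 0.5 * 52.38 Ah = 26.19 A

26.19 A


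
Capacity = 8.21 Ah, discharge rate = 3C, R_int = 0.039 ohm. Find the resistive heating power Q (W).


Step 1: I = C_rate * capacity = 3 * 8.21 = 24.63 A
Step 2: Q = I^2 * R = 24.63^2 * 0.039 = 606.64 * 0.039 = 23.66 W

23.66 W


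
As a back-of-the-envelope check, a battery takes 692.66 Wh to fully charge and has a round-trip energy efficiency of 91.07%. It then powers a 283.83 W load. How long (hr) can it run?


Step 1: E_discharge = eta/100 * E_charge = 91.07/100 * 692.66 = 630.81 Wh
Step 2: t = E_discharge / P = 630.81 / 283.83 = 2.222 hr

2.222 hr


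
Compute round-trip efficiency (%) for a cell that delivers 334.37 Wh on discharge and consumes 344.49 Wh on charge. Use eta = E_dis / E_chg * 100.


eta_e = E_dis / E_chg * 100 = 334.37 / 344.49 * 100 = 97.06%

97.06%


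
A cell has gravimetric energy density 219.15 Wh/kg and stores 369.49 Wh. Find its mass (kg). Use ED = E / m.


m = E / ED = 369.49 / 219.15 = 1.686 kg

1.686 kg


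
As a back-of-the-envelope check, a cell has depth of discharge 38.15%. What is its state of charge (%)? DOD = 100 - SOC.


SOC = 100 - DOD = 100 - 38.15 = 61.85%

61.85%


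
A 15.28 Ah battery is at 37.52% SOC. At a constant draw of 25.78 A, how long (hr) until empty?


Step 1: remaining = SOC/100 * C_total = 37.52/100 * 15.28 = 5.7331 Ah
Step 2: t = remaining / I = 5.7331 / 25.78 = 0.2224 hr

0.2224 hr


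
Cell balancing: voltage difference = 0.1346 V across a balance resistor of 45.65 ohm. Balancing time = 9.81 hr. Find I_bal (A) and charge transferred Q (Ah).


First, Ohm's law: I_bal = 0.1346 V / 45.65 ohm = 0.0029485 A
Then Q = I * t = 0.0029485 A * 9.81 hr = 0.02892 Ah

I=0.0029485 A, Q=0.02892 Ah


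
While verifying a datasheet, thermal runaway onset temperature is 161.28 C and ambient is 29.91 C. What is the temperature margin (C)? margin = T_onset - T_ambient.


Safety margin = 161.28 C - 29.91 C = 131.37 C

131.37 C


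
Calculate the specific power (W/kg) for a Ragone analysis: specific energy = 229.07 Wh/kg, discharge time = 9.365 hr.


Specific power = 229.07 Wh/kg / 9.365 hr = 24.46 W/kg

24.46 W/kg


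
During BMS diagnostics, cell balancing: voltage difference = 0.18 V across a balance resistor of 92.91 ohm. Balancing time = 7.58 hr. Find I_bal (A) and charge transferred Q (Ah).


First, Ohm's law: I_bal = 0.18 V / 92.91 ohm = 0.0019374 A
Then Q = I * t = 0.0019374 A * 7.58 hr = 0.01469 Ah

I=0.0019374 A, Q=0.01469 Ah


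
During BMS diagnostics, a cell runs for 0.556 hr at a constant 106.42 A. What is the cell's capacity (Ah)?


C = I * t = 106.42 * 0.556 = 59.17 Ah

59.17 Ah


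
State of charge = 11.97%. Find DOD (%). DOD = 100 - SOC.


Complement of SOC: DOD = 100% - 11.97% = 88.03%

88.03%


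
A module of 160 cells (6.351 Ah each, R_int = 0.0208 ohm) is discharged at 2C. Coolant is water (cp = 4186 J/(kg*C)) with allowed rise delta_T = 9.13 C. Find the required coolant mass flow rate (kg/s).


Step 1: I = 2 * 6.351 = 12.702 A
Step 2: Q_cell = I^2 * R = 12.702^2 * 0.0208 = 3.3559 W
Step 3: Q_total = 160 * 3.3559 = 536.94 W
Step 4: m_dot = Q_total / (cp * dT) = 536.94 / (4186 * 9.13) = 0.01405 kg/s

0.01405 kg/s


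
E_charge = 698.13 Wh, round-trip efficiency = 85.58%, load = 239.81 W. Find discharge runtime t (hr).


Step 1: E_discharge = eta/100 * E_charge = 85.58/100 * 698.13 = 597.46 Wh
Step 2: t = E_discharge / P = 597.46 / 239.81 = 2.491 hr

2.491 hr


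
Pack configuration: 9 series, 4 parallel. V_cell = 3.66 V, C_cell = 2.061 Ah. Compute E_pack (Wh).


E = Ns * Vcell * Np * Ccell = 9 * 3.66 * 4 * 2.061 = 271.6 Wh

271.6 Wh


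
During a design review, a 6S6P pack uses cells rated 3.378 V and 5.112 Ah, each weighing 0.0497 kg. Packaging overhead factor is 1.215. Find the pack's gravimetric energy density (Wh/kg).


Step 1: V_pack = 6 * 3.378 = 20.268 V
Step 2: C_pack = 6 * 5.112 = 30.672 Ah
Step 3: E_pack = V_pack * C_pack = 20.268 * 30.672 = 621.66 Wh
Step 4: m_pack = 6 * 6 * 0.0497 * 1.215 = 2.1739 kg
Step 5: ED = E_pack / m_pack = 621.66 / 2.1739 = 286.0 Wh/kg

286.0 Wh/kg


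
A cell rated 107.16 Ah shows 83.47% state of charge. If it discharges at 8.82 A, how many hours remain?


Step 1: remaining = SOC/100 * C_total = 83.47/100 * 107.16 = 89.446 Ah
Step 2: t = remaining / I = 89.446 / 8.82 = 10.14 hr

10.14 hr


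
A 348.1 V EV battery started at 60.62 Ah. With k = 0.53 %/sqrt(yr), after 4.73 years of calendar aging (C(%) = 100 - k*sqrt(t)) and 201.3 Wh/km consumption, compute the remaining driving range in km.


Step 1: capacity retention = 100 - 0.53 * sqrt(4.73) = 100 - 0.53 * 2.1749 = 98.847%
Step 2: C_now = 60.62 * 98.847/100 = 59.921 Ah
Step 3: E_pack = V * C_now = 348.1 * 59.921 = 20859 Wh
Step 4: range = E_pack / consumption = 20859 / 201.3 = 103.6 km

103.6 km


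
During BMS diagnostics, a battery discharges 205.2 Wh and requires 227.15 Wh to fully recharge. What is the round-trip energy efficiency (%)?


eta_e = E_dis / E_chg * 100 = 205.2 / 227.15 * 100 = 90.34%

90.34%


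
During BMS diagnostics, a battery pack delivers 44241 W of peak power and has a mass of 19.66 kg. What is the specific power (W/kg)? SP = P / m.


Specific power = 44241 W / 19.66 kg = 2250 W/kg

2250 W/kg


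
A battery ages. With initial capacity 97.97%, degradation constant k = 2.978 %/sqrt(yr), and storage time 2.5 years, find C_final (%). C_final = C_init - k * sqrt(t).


Step 1: sqrt(2.5 yr) = 1.5811
Step 2: drop = 2.978 * 1.5811 = 4.7085
Step 3: C_final = 97.97 - 4.7085 = 93.26%

93.26%


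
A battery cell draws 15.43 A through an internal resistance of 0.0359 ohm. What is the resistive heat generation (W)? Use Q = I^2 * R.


Q = I^2 * R = 15.43^2 * 0.0359 = 8.547 W

8.547 W


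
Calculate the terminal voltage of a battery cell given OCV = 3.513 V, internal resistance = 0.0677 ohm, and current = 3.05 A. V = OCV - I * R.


V = OCV - I*R = 3.513 - 3.05 * 0.0677 = 3.307 V

3.307 V


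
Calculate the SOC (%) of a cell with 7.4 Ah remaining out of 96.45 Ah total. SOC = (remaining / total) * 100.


SOC = (remaining / total) * 100 = (7.4 / 96.45) * 100 = 7.672%

7.672%


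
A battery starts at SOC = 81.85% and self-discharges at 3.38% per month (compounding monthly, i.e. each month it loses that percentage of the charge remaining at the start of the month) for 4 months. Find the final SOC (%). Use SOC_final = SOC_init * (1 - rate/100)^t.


decay = (1 - 3.38/100)^4 = 0.8715
SOC_final = 81.85 * 0.8715 = 71.33%

71.33%


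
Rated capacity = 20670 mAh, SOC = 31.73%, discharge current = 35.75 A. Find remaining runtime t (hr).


Convert: C_total = 20670 mAh = 20.67 Ah
Step 1: remaining = SOC/100 * C_total = 31.73/100 * 20.67 = 6.5586 Ah
Step 2: t = remaining / I = 6.5586 / 35.75 = 0.1835 hr

0.1835 hr


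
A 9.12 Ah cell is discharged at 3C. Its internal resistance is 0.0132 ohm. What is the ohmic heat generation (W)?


Step 1: I = C_rate * capacity = 3 * 9.12 = 27.36 A
Step 2: Q = I^2 * R = 27.36^2 * 0.0132 = 748.57 * 0.0132 = 9.881 W

9.881 W


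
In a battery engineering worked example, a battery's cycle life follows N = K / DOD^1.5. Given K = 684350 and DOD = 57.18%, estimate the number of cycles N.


DOD^1.5 = 432.38
N = K / DOD^1.5 = 684350 / 432.38 = 1583

1583 cycles


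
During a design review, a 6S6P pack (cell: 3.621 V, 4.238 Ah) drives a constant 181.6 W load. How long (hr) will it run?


Step 1: E_pack = Ns * V_cell * Np * C_cell = 6 * 3.621 * 6 * 4.238 = 552.45 Wh
Step 2: t = E_pack / P = 552.45 / 181.6 = 3.042 hr

3.042 hr


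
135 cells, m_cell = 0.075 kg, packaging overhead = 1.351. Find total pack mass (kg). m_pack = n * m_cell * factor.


Cell mass sum = 135 * 0.075 = 10.125 kg
With overhead 1.351: m_pack = 10.125 * 1.351 = 13.68 kg

13.68 kg


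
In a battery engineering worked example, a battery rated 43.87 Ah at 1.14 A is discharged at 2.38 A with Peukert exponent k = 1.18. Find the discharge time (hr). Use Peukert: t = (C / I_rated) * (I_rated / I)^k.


Step 1: t_rated = C / I_rated = 43.87 / 1.14 = 38.482 hr
Step 2: ratio = 1.14 / 2.38 = 0.47899
Step 3: ratio^k = 0.47899^1.18 = 0.41955
Step 4: t = t_rated * ratio^k = 38.482 * 0.41955 = 16.15 hr

16.15 hr


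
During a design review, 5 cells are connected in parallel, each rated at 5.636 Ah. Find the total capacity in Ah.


C_total = 5 * 5.636 = 28.18 Ah

28.18 Ah


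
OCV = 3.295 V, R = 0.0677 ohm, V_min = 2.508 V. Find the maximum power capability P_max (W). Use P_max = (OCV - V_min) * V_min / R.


P_max = (OCV - V_min) * V_min / R = (3.295 - 2.508) * 2.508 / 0.0677 = 0.787 * 2.508 / 0.0677 = 29.16 W

29.16 W


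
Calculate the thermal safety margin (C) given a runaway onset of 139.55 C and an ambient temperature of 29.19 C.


margin = T_onset - T_ambient = 139.55 - 29.19 = 110.36 C

110.36 C


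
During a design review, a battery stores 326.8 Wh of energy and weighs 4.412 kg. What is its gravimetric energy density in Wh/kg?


ED = E / m = 326.8 / 4.412 = 74.07 Wh/kg

74.07 Wh/kg


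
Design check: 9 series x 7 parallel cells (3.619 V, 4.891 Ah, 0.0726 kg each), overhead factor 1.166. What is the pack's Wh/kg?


Step 1: V_pack = 9 * 3.619 = 32.571 V
Step 2: C_pack = 7 * 4.891 = 34.237 Ah
Step 3: E_pack = V_pack * C_pack = 32.571 * 34.237 = 1115.1 Wh
Step 4: m_pack = 9 * 7 * 0.0726 * 1.166 = 5.3331 kg
Step 5: ED = E_pack / m_pack = 1115.1 / 5.3331 = 209.1 Wh/kg

209.1 Wh/kg


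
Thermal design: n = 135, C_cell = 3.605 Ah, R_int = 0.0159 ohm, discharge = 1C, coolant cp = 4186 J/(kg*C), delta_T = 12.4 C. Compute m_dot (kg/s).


Step 1: I = 1 * 3.605 = 3.605 A
Step 2: Q_cell = I^2 * R = 3.605^2 * 0.0159 = 0.20664 W
Step 3: Q_total = 135 * 0.20664 = 27.896 W
Step 4: m_dot = Q_total / (cp * dT) = 27.896 / (4186 * 12.4) = 5.374e-04 kg/s

5.374e-04 kg/s


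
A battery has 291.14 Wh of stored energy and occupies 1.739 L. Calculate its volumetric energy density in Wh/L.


Volumetric ED = 291.14 Wh / 1.739 L = 167.4 Wh/L

167.4 Wh/L


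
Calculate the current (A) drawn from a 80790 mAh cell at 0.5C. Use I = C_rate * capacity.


Convert: capacity = 80790 mAh = 80.79 Ah
I = C_rate * capacity = 0.5 * 80.79 = 40.395 A

40.395 A


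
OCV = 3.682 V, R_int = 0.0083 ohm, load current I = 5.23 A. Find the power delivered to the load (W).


Step 1: V_terminal = OCV - I*R = 3.682 - 5.23 * 0.0083 = 3.6386 V
Step 2: P_out = V_terminal * I = 3.6386 * 5.23 = 19.03 W

19.03 W


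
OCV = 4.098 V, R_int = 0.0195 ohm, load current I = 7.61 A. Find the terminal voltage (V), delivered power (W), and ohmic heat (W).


Step 1: V_terminal = OCV - I*R = 4.098 - 7.61 * 0.0195 = 3.9496 V
Step 2: P_out = V_terminal * I = 3.9496 * 7.61 = 30.06 W
Step 3: Q = I^2 * R = 7.61^2 * 0.0195 = 1.129 W

V=3.9496 V, P=30.06 W, Q=1.129 W


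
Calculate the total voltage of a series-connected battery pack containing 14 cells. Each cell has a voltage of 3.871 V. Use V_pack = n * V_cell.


V_pack = n * V_cell = 14 * 3.871 = 54.194 V

54.194 V


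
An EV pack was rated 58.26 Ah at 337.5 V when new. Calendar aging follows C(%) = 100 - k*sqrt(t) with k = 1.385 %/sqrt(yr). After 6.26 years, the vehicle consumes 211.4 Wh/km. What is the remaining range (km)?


Step 1: capacity retention = 100 - 1.385 * sqrt(6.26) = 100 - 1.385 * 2.502 = 96.535%
Step 2: C_now = 58.26 * 96.535/100 = 56.241 Ah
Step 3: E_pack = V * C_now = 337.5 * 56.241 = 18981 Wh
Step 4: range = E_pack / consumption = 18981 / 211.4 = 89.79 km

89.79 km


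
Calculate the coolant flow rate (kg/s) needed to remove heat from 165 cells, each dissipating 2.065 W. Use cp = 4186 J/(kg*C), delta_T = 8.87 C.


Step 1: Total heat Q = 165 * 2.065 W = 340.73 W
Step 2: denom = cp * dT = 4186 * 8.87 = 37130
Step 3: m_dot = 340.73 / 37130 = 0.009177 kg/s

0.009177 kg/s


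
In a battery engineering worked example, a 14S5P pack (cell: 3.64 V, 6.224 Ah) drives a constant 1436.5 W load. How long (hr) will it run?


Step 1: E_pack = Ns * V_cell * Np * C_cell = 14 * 3.64 * 5 * 6.224 = 1585.9 Wh
Step 2: t = E_pack / P = 1585.9 / 1436.5 = 1.104 hr

1.104 hr


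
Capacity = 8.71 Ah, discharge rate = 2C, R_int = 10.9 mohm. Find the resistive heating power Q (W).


Convert: R = 10.9 mohm = 0.0109 ohm
Step 1: I = C_rate * capacity = 2 * 8.71 = 17.42 A
Step 2: Q = I^2 * R = 17.42^2 * 0.0109 = 303.46 * 0.0109 = 3.308 W

3.308 W


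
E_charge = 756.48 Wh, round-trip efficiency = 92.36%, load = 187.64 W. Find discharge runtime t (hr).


Step 1: E_discharge = eta/100 * E_charge = 92.36/100 * 756.48 = 698.68 Wh
Step 2: t = E_discharge / P = 698.68 / 187.64 = 3.724 hr

3.724 hr


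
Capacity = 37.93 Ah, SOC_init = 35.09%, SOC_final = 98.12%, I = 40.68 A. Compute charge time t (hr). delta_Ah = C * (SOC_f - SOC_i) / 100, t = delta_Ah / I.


delta_Ah = 37.93 * (98.12 - 35.09) / 100 = 23.907 Ah
t = delta_Ah / I = 23.907 / 40.68 = 0.5877 hr

0.5877 hr


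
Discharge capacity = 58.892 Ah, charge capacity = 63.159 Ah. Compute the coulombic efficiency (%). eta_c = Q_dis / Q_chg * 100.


eta_c = Q_dis / Q_chg * 100 = 58.892 / 63.159 * 100 = 93.24%

93.24%


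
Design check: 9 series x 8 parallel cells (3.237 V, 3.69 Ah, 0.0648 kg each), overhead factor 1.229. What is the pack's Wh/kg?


Step 1: V_pack = 9 * 3.237 = 29.133 V
Step 2: C_pack = 8 * 3.69 = 29.52 Ah
Step 3: E_pack = V_pack * C_pack = 29.133 * 29.52 = 860.01 Wh
Step 4: m_pack = 9 * 8 * 0.0648 * 1.229 = 5.734 kg
Step 5: ED = E_pack / m_pack = 860.01 / 5.734 = 150.0 Wh/kg

150.0 Wh/kg


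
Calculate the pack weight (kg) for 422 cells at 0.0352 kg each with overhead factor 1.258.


Cell mass sum = 422 * 0.0352 = 14.854 kg
With overhead 1.258: m_pack = 14.854 * 1.258 = 18.69 kg

18.69 kg


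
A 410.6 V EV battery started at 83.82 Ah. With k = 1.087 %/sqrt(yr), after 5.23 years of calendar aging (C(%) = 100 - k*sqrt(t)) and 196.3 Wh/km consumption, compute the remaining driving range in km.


Step 1: capacity retention = 100 - 1.087 * sqrt(5.23) = 100 - 1.087 * 2.2869 = 97.514%
Step 2: C_now = 83.82 * 97.514/100 = 81.736 Ah
Step 3: E_pack = V * C_now = 410.6 * 81.736 = 33561 Wh
Step 4: range = E_pack / consumption = 33561 / 196.3 = 171.0 km

171.0 km


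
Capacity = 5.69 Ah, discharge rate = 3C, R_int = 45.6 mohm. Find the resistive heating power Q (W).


Convert: R = 45.6 mohm = 0.0456 ohm
Step 1: I = C_rate * capacity = 3 * 5.69 = 17.07 A
Step 2: Q = I^2 * R = 17.07^2 * 0.0456 = 291.38 * 0.0456 = 13.29 W

13.29 W


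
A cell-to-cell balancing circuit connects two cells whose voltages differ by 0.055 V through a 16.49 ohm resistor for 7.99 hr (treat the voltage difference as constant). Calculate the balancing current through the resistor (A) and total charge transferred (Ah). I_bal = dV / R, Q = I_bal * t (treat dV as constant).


I_bal = dV / R = 0.055 / 16.49 = 0.0033354 A
Q = I_bal * t = 0.0033354 * 7.99 = 0.02665 Ah

I=0.0033354 A, Q=0.02665 Ah


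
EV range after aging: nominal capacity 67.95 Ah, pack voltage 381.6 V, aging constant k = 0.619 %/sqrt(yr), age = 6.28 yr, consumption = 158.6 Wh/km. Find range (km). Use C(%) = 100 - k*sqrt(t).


Step 1: capacity retention = 100 - 0.619 * sqrt(6.28) = 100 - 0.619 * 2.506 = 98.449%
Step 2: C_now = 67.95 * 98.449/100 = 66.896 Ah
Step 3: E_pack = V * C_now = 381.6 * 66.896 = 25528 Wh
Step 4: range = E_pack / consumption = 25528 / 158.6 = 161.0 km

161.0 km


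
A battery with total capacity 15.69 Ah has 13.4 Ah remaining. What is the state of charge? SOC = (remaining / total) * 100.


SOC = (remaining / total) * 100 = (13.4 / 15.69) * 100 = 85.40%

85.40%


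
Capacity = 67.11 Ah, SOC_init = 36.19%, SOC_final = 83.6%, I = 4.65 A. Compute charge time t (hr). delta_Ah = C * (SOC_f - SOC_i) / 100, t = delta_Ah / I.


Step 1: dSOC = 83.6% - 36.19% = 47.41%
Step 2: delta_Ah = 67.11 * 47.41 / 100 = 31.817 Ah
Step 3: t = 31.817 / 4.65 = 6.842 hr

6.842 hr


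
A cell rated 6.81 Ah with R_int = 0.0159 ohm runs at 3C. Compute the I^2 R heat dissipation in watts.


Step 1: I = C_rate * capacity = 3 * 6.81 = 20.43 A
Step 2: Q = I^2 * R = 20.43^2 * 0.0159 = 417.38 * 0.0159 = 6.636 W

6.636 W


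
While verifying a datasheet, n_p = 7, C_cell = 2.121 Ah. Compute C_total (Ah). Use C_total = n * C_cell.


Parallel capacities add: 7 * 2.121 Ah = 14.847 Ah

14.847 Ah


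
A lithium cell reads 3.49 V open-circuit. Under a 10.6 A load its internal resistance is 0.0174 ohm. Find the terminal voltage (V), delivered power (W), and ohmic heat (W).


Step 1: V_terminal = OCV - I*R = 3.49 - 10.6 * 0.0174 = 3.3056 V
Step 2: P_out = V_terminal * I = 3.3056 * 10.6 = 35.04 W
Step 3: Q = I^2 * R = 10.6^2 * 0.0174 = 1.955 W

V=3.3056 V, P=35.04 W, Q=1.955 W


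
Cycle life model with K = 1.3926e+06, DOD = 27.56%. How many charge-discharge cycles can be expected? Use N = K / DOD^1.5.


Step 1: DOD^1.5 = 27.56^1.5 = 144.68
Step 2: N = 1.3926e+06 / 144.68 = 9625 cycles

9625 cycles


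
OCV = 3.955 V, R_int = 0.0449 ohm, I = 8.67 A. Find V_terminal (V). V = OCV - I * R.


IR drop = 8.67 * 0.0449 = 0.38928 V
V = 3.955 - 0.38928 = 3.566 V

3.566 V


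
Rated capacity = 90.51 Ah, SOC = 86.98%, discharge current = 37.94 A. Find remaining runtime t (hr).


Step 1: remaining = SOC/100 * C_total = 86.98/100 * 90.51 = 78.726 Ah
Step 2: t = remaining / I = 78.726 / 37.94 = 2.075 hr

2.075 hr


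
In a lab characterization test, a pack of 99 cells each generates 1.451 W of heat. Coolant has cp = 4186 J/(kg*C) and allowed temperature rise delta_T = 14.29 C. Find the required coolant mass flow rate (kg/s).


Q_total = 99 * 1.451 = 143.65 W
m_dot = Q_total / (cp * dT) = 143.65 / (4186 * 14.29) = 0.002401 kg/s

0.002401 kg/s


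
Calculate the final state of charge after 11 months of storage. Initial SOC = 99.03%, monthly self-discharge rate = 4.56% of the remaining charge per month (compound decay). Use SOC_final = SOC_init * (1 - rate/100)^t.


decay = (1 - 4.56/100)^11 = 0.59846
SOC_final = 99.03 * 0.59846 = 59.27%

59.27%


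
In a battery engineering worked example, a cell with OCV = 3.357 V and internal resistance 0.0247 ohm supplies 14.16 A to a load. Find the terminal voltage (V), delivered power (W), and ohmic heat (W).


Step 1: V_terminal = OCV - I*R = 3.357 - 14.16 * 0.0247 = 3.0072 V
Step 2: P_out = V_terminal * I = 3.0072 * 14.16 = 42.58 W
Step 3: Q = I^2 * R = 14.16^2 * 0.0247 = 4.952 W

V=3.0072 V, P=42.58 W, Q=4.952 W


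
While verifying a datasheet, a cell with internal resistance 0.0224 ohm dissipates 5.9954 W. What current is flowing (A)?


I = sqrt(Q / R) = sqrt(5.9954 / 0.0224) = sqrt(267.65) = 16.36 A

16.36 A


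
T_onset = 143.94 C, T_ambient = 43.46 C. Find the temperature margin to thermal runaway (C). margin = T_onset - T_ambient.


margin = T_onset - T_ambient = 143.94 - 43.46 = 100.48 C

100.48 C


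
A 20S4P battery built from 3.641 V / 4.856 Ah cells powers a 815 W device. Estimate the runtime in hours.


Step 1: E_pack = Ns * V_cell * Np * C_cell = 20 * 3.641 * 4 * 4.856 = 1414.5 Wh
Step 2: t = E_pack / P = 1414.5 / 815 = 1.736 hr

1.736 hr


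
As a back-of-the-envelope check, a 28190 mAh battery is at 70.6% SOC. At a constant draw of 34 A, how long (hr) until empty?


Convert: C_total = 28190 mAh = 28.19 Ah
Step 1: remaining = SOC/100 * C_total = 70.6/100 * 28.19 = 19.902 Ah
Step 2: t = remaining / I = 19.902 / 34 = 0.5854 hr

0.5854 hr


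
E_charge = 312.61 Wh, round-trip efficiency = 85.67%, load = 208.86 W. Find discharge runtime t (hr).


Step 1: E_discharge = eta/100 * E_charge = 85.67/100 * 312.61 = 267.81 Wh
Step 2: t = E_discharge / P = 267.81 / 208.86 = 1.282 hr

1.282 hr


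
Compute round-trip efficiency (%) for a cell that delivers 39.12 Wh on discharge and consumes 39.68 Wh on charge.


eta_e = E_dis / E_chg * 100 = 39.12 / 39.68 * 100 = 98.59%

98.59%


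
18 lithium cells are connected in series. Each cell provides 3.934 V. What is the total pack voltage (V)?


With 18 cells in series at 3.934 V each, V_pack = 70.812 V

70.812 V


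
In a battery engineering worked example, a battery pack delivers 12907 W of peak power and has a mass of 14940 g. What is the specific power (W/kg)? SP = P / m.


Convert: m = 14940 g = 14.94 kg
Specific power = 12907 W / 14.94 kg = 863.9 W/kg

863.9 W/kg


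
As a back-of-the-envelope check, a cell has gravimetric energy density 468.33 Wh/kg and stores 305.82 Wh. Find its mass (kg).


m = E / ED = 305.82 / 468.33 = 0.6530 kg

0.6530 kg


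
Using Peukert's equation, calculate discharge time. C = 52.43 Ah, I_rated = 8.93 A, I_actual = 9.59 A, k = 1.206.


t_rated = C / I_rated = 52.43 / 8.93 = 5.8712 hr
(I_rated/I)^k = (0.93118)^1.206 = 0.9176
t = t_rated * (I_rated/I)^k = 5.8712 * 0.9176 = 5.387 hr

5.387 hr


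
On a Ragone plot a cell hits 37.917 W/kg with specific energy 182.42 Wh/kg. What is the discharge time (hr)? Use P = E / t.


t = E / P = 182.42 / 37.917 = 4.811 hr

4.811 hr


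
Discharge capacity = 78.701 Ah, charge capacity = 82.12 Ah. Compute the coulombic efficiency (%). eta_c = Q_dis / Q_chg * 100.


eta_c = Q_dis / Q_chg * 100 = 78.701 / 82.12 * 100 = 95.84%

95.84%
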